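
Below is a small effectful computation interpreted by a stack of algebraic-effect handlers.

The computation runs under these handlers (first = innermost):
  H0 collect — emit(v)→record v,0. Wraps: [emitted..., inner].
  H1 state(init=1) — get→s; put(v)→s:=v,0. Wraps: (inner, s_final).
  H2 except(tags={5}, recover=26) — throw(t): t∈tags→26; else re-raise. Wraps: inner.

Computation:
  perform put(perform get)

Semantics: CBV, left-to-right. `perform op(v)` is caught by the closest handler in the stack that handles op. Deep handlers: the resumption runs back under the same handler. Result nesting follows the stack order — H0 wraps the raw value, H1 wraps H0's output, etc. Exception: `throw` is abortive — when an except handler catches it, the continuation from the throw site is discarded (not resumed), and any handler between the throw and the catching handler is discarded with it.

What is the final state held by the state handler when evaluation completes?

Evaluation trace:
get @ H1 ⇒ 1
put(1) @ H1 ⇒ s:=1
H0 returns [0]
H1 returns ([0], 1)
H2 returns ([0], 1)
= ([0], 1)

Answer: 1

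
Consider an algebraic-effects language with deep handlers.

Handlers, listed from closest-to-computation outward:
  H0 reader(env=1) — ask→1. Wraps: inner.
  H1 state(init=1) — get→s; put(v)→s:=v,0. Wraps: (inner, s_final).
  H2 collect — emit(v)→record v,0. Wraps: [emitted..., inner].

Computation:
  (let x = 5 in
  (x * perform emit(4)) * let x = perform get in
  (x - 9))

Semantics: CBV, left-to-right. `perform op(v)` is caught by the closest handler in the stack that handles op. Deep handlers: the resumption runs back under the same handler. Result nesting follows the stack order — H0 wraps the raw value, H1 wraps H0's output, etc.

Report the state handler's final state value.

Answer: 1

Evaluation trace:
emit(4) @ H2 ⇒ out+=4
get @ H1 ⇒ 1
H0 returns 0
H1 returns (0, 1)
H2 returns [4, (0, 1)]
= [4, (0, 1)]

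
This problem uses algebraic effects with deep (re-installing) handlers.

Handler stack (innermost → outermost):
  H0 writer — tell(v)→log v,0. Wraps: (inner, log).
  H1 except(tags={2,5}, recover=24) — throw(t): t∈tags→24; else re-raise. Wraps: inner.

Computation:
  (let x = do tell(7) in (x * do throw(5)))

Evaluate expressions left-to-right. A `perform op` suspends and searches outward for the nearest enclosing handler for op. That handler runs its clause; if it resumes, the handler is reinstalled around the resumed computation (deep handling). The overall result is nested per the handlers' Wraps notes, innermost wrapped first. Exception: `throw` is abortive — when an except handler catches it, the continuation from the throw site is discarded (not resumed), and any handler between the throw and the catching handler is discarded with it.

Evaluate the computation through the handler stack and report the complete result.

Working:
tell(7) @ H0 ⇒ log+=7
throw(5) @ H1 caught ⇒ 24
= 24

Answer: 24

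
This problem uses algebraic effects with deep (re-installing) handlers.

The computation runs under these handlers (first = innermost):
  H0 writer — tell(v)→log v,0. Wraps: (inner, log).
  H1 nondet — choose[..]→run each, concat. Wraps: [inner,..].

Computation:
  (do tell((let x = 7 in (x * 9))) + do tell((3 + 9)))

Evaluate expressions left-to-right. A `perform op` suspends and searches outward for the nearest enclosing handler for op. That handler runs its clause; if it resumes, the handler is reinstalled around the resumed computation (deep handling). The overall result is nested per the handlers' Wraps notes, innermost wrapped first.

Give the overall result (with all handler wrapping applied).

Answer: [(0, (63, 12))]

Evaluation trace:
tell(63) @ H0 ⇒ log+=63
tell(12) @ H0 ⇒ log+=12
H0 returns (0, (63, 12))
H1 returns [(0, (63, 12))]
= [(0, (63, 12))]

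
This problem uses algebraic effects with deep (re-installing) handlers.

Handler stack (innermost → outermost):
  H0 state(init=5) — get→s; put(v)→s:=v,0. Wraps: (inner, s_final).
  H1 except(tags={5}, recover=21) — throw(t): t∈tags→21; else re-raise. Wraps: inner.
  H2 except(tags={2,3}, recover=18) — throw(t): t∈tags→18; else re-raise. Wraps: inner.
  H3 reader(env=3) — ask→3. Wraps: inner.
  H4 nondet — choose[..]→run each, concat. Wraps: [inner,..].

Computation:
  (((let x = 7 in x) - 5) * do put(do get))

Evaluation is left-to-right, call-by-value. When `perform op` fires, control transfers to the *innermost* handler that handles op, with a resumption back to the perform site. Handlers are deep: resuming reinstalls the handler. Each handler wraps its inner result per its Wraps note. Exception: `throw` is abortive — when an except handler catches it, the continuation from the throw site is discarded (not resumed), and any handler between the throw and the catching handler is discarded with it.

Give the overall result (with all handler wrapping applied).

Evaluation trace:
get @ H0 ⇒ 5
put(5) @ H0 ⇒ s:=5
H0 returns (0, 5)
H1 returns (0, 5)
H2 returns (0, 5)
H3 returns (0, 5)
H4 returns [(0, 5)]
= [(0, 5)]

Answer: [(0, 5)]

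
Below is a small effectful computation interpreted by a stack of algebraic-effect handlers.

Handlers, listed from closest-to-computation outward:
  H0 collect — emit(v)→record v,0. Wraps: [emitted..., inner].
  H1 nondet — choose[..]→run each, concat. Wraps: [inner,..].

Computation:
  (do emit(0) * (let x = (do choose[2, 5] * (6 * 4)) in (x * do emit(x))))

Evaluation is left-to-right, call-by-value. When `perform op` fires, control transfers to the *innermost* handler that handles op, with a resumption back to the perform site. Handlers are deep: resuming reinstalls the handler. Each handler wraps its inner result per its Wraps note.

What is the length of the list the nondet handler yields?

Step-by-step:
emit(0) @ H0 ⇒ out+=0
choose[2, 5] @ H1
  branch[0] choose=2:
    emit(48) @ H0 ⇒ out+=48
    H0 returns [0, 48, 0]
    H1 returns [[0, 48, 0]]
  branch[1] choose=5:
    emit(120) @ H0 ⇒ out+=120
    H0 returns [0, 120, 0]
    H1 returns [[0, 120, 0]]
= [[0, 48, 0], [0, 120, 0]]

Answer: 2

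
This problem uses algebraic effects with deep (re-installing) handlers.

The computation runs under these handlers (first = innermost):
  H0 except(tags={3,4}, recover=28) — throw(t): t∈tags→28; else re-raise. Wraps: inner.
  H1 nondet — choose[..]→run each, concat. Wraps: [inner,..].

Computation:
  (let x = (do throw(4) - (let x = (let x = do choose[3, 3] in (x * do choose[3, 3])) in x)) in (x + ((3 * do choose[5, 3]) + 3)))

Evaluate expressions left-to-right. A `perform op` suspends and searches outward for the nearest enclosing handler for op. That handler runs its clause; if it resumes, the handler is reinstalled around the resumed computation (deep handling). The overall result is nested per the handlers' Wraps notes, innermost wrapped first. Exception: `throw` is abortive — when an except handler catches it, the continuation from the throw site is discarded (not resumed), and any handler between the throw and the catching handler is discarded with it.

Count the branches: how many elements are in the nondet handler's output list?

Evaluation trace:
throw(4) @ H0 caught ⇒ 28
H1 returns [28]
= [28]

Answer: 1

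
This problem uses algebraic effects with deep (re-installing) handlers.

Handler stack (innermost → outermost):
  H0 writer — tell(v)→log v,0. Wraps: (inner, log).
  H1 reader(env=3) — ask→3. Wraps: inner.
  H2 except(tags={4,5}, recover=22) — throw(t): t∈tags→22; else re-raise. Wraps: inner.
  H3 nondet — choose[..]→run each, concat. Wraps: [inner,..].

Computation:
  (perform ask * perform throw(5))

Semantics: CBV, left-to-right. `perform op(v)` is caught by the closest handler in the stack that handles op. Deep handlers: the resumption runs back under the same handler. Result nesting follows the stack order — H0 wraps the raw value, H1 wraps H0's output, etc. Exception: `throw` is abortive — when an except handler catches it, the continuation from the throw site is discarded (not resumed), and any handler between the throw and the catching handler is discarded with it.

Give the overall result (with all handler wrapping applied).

Answer: [22]

Working:
ask @ H1 ⇒ 3
throw(5) @ H2 caught ⇒ 22
H3 returns [22]
= [22]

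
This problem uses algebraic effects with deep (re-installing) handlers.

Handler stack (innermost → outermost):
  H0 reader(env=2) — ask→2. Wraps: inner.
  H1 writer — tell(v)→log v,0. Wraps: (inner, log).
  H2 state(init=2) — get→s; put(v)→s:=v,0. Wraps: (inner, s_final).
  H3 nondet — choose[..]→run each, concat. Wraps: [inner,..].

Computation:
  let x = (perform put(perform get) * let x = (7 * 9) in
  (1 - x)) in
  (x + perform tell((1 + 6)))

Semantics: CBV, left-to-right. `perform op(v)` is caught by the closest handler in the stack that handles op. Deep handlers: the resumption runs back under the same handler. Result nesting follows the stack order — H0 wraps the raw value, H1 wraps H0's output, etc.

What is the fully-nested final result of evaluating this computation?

Step-by-step:
get @ H2 ⇒ 2
put(2) @ H2 ⇒ s:=2
tell(7) @ H1 ⇒ log+=7
H0 returns 0
H1 returns (0, (7))
H2 returns ((0, (7)), 2)
H3 returns [((0, (7)), 2)]
= [((0, (7)), 2)]

Answer: [((0, (7)), 2)]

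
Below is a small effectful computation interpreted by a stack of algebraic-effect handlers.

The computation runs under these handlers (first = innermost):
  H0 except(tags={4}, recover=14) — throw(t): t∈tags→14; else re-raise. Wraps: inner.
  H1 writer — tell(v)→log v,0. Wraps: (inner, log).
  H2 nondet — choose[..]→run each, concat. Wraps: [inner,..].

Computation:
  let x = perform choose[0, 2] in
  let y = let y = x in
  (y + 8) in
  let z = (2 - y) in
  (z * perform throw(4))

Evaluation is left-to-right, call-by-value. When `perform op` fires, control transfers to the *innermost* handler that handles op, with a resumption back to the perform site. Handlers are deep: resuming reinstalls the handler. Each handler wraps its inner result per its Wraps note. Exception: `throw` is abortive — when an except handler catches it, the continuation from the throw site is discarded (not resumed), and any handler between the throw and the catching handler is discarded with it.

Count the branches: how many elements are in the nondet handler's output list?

Evaluation trace:
choose[0, 2] @ H2
  branch[0] choose=0:
    throw(4) @ H0 caught ⇒ 14
    H1 returns (14, ())
    H2 returns [(14, ())]
  branch[1] choose=2:
    throw(4) @ H0 caught ⇒ 14
    H1 returns (14, ())
    H2 returns [(14, ())]
= [(14, ()), (14, ())]

Answer: 2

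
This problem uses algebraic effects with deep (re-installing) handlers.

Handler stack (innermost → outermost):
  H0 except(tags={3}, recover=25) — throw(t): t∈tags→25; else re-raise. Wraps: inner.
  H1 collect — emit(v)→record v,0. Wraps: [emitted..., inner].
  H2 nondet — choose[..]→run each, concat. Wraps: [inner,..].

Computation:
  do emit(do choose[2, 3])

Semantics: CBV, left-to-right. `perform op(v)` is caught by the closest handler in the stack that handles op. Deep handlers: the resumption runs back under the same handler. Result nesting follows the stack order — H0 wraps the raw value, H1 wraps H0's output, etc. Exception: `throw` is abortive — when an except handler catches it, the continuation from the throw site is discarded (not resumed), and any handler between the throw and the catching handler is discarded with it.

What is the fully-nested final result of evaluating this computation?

Answer: [[2, 0], [3, 0]]

Evaluation trace:
choose[2, 3] @ H2
  branch[0] choose=2:
    emit(2) @ H1 ⇒ out+=2
    H0 returns 0
    H1 returns [2, 0]
    H2 returns [[2, 0]]
  branch[1] choose=3:
    emit(3) @ H1 ⇒ out+=3
    H0 returns 0
    H1 returns [3, 0]
    H2 returns [[3, 0]]
= [[2, 0], [3, 0]]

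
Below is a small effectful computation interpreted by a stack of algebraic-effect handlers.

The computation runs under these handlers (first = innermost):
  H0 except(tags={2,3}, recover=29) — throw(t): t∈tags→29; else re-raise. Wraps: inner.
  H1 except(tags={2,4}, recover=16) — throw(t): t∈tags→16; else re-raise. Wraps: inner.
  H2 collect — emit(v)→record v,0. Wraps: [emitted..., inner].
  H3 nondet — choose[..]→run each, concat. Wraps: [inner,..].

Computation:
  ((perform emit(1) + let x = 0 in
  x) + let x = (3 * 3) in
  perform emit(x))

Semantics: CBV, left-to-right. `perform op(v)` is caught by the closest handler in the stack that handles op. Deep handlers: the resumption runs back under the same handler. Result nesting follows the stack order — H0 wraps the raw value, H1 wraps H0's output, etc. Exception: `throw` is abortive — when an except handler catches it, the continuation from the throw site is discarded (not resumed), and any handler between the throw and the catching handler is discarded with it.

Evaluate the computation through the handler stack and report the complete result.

Step-by-step:
emit(1) @ H2 ⇒ out+=1
emit(9) @ H2 ⇒ out+=9
H0 returns 0
H1 returns 0
H2 returns [1, 9, 0]
H3 returns [[1, 9, 0]]
= [[1, 9, 0]]

Answer: [[1, 9, 0]]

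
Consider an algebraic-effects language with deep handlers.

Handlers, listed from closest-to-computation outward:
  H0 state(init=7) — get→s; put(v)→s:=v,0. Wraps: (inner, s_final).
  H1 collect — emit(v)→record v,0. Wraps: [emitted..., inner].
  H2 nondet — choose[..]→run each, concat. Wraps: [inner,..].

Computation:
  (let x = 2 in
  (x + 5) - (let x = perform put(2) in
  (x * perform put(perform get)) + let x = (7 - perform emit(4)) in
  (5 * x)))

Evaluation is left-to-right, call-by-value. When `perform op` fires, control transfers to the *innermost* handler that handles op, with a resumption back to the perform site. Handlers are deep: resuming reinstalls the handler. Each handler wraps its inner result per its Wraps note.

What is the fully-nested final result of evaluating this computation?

Answer: [[4, (-28, 2)]]

Step-by-step:
put(2) @ H0 ⇒ s:=2
get @ H0 ⇒ 2
put(2) @ H0 ⇒ s:=2
emit(4) @ H1 ⇒ out+=4
H0 returns (-28, 2)
H1 returns [4, (-28, 2)]
H2 returns [[4, (-28, 2)]]
= [[4, (-28, 2)]]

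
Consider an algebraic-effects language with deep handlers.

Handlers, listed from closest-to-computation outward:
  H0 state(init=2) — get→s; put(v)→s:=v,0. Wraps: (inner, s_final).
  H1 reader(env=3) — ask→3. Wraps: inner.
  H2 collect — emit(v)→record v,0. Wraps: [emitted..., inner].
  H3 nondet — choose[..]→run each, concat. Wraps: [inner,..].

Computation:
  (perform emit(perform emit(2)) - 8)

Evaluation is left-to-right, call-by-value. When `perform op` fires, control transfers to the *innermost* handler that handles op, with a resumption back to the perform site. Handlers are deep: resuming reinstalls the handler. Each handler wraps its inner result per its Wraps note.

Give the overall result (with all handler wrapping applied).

Evaluation trace:
emit(2) @ H2 ⇒ out+=2
emit(0) @ H2 ⇒ out+=0
H0 returns (-8, 2)
H1 returns (-8, 2)
H2 returns [2, 0, (-8, 2)]
H3 returns [[2, 0, (-8, 2)]]
= [[2, 0, (-8, 2)]]

Answer: [[2, 0, (-8, 2)]]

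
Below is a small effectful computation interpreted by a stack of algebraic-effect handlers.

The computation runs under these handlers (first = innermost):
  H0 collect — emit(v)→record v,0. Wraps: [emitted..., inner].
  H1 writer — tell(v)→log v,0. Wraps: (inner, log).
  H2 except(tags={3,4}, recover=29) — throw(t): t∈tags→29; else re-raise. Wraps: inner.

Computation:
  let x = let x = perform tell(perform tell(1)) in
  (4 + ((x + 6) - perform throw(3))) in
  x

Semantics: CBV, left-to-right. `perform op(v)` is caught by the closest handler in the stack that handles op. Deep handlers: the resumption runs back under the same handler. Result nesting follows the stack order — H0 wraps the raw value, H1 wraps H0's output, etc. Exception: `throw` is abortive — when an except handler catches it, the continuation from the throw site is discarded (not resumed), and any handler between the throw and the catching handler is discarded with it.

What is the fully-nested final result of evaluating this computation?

Step-by-step:
tell(1) @ H1 ⇒ log+=1
tell(0) @ H1 ⇒ log+=0
throw(3) @ H2 caught ⇒ 29
= 29

Answer: 29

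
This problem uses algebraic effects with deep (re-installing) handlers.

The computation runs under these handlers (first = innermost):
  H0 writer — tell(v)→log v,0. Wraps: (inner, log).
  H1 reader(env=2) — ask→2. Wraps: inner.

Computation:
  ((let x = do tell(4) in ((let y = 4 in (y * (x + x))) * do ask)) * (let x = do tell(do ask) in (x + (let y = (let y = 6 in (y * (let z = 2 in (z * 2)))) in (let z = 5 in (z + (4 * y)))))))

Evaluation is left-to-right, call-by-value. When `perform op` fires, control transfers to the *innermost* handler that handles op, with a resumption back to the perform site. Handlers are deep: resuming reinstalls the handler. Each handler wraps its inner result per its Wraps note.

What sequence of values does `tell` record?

Answer: (4, 2)

Step-by-step:
tell(4) @ H0 ⇒ log+=4
ask @ H1 ⇒ 2
ask @ H1 ⇒ 2
tell(2) @ H0 ⇒ log+=2
H0 returns (0, (4, 2))
H1 returns (0, (4, 2))
= (0, (4, 2))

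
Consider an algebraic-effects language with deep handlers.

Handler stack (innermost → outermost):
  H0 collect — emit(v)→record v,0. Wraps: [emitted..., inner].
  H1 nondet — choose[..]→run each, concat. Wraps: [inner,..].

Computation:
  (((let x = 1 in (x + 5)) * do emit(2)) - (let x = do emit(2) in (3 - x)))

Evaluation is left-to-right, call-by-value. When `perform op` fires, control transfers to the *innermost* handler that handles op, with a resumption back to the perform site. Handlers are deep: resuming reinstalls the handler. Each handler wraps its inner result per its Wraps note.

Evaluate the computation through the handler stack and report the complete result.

Answer: [[2, 2, -3]]

Working:
emit(2) @ H0 ⇒ out+=2
emit(2) @ H0 ⇒ out+=2
H0 returns [2, 2, -3]
H1 returns [[2, 2, -3]]
= [[2, 2, -3]]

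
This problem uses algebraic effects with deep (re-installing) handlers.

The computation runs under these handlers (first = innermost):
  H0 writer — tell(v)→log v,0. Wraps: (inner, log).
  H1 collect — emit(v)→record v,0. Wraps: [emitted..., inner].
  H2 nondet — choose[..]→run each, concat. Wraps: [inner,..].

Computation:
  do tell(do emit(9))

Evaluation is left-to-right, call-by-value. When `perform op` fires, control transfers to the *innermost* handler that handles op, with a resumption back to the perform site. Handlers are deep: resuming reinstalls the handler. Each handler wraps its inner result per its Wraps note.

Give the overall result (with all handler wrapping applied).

Answer: [[9, (0, (0))]]

Step-by-step:
emit(9) @ H1 ⇒ out+=9
tell(0) @ H0 ⇒ log+=0
H0 returns (0, (0))
H1 returns [9, (0, (0))]
H2 returns [[9, (0, (0))]]
= [[9, (0, (0))]]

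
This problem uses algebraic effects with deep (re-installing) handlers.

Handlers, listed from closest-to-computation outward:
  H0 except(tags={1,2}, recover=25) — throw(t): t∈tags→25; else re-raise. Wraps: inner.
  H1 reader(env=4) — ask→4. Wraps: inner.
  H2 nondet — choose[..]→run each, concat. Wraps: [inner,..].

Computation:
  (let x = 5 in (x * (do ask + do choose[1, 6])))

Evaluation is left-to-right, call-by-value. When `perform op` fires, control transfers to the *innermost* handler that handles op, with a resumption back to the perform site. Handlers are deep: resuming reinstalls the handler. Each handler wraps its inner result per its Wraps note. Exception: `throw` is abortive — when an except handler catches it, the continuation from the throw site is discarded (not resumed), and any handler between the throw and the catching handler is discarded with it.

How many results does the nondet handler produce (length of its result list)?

Working:
ask @ H1 ⇒ 4
choose[1, 6] @ H2
  branch[0] choose=1:
    H0 returns 25
    H1 returns 25
    H2 returns [25]
  branch[1] choose=6:
    H0 returns 50
    H1 returns 50
    H2 returns [50]
= [25, 50]

Answer: 2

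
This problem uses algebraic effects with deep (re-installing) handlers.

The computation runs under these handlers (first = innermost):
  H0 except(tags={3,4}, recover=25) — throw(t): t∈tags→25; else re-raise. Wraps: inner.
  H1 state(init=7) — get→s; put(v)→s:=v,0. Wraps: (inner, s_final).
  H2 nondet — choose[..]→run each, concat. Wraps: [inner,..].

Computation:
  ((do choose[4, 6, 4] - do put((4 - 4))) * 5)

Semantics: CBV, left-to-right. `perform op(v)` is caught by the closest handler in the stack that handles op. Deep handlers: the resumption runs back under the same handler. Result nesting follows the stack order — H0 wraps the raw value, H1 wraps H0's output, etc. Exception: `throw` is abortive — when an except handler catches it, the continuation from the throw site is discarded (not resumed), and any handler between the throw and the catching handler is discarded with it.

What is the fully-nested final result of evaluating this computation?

Answer: [(20, 0), (30, 0), (20, 0)]

Step-by-step:
choose[4, 6, 4] @ H2
  branch[0] choose=4:
    put(0) @ H1 ⇒ s:=0
    H0 returns 20
    H1 returns (20, 0)
    H2 returns [(20, 0)]
  branch[1] choose=6:
    put(0) @ H1 ⇒ s:=0
    H0 returns 30
    H1 returns (30, 0)
    H2 returns [(30, 0)]
  branch[2] choose=4:
    put(0) @ H1 ⇒ s:=0
    H0 returns 20
    H1 returns (20, 0)
    H2 returns [(20, 0)]
= [(20, 0), (30, 0), (20, 0)]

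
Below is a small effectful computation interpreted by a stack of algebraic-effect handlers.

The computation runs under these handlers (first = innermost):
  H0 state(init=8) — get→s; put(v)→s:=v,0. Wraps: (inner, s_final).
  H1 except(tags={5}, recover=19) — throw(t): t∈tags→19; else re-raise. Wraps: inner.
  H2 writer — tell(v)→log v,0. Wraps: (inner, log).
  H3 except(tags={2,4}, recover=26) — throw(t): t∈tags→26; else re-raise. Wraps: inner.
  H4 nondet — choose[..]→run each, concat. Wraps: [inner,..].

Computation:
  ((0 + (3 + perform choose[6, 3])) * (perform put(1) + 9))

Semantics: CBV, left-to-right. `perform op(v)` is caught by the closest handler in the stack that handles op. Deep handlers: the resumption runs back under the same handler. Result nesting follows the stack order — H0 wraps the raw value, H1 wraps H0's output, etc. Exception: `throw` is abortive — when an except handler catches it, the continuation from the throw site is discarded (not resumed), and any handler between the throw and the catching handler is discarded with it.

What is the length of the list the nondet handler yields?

Working:
choose[6, 3] @ H4
  branch[0] choose=6:
    put(1) @ H0 ⇒ s:=1
    H0 returns (81, 1)
    H1 returns (81, 1)
    H2 returns ((81, 1), ())
    H3 returns ((81, 1), ())
    H4 returns [((81, 1), ())]
  branch[1] choose=3:
    put(1) @ H0 ⇒ s:=1
    H0 returns (54, 1)
    H1 returns (54, 1)
    H2 returns ((54, 1), ())
    H3 returns ((54, 1), ())
    H4 returns [((54, 1), ())]
= [((81, 1), ()), ((54, 1), ())]

Answer: 2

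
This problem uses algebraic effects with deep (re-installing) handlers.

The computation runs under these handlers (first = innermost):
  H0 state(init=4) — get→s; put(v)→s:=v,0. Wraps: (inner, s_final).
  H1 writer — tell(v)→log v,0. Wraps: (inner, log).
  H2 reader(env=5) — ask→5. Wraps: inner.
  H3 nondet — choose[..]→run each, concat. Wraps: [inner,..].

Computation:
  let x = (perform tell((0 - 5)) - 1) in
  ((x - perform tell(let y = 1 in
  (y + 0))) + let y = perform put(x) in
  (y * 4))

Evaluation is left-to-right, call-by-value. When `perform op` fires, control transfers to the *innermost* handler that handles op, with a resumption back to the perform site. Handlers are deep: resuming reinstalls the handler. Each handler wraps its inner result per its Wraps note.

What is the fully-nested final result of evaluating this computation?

Evaluation trace:
tell(-5) @ H1 ⇒ log+=-5
tell(1) @ H1 ⇒ log+=1
put(-1) @ H0 ⇒ s:=-1
H0 returns (-1, -1)
H1 returns ((-1, -1), (-5, 1))
H2 returns ((-1, -1), (-5, 1))
H3 returns [((-1, -1), (-5, 1))]
= [((-1, -1), (-5, 1))]

Answer: [((-1, -1), (-5, 1))]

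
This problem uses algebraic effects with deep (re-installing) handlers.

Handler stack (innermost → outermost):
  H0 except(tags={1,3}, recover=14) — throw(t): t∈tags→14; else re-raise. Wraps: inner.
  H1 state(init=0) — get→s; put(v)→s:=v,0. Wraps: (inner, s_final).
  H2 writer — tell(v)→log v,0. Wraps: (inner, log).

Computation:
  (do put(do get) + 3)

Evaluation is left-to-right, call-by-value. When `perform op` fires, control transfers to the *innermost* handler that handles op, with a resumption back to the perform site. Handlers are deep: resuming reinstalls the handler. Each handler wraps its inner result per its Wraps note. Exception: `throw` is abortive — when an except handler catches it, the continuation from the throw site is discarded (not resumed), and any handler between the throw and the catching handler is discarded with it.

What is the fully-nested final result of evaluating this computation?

Answer: ((3, 0), ())

Step-by-step:
get @ H1 ⇒ 0
put(0) @ H1 ⇒ s:=0
H0 returns 3
H1 returns (3, 0)
H2 returns ((3, 0), ())
= ((3, 0), ())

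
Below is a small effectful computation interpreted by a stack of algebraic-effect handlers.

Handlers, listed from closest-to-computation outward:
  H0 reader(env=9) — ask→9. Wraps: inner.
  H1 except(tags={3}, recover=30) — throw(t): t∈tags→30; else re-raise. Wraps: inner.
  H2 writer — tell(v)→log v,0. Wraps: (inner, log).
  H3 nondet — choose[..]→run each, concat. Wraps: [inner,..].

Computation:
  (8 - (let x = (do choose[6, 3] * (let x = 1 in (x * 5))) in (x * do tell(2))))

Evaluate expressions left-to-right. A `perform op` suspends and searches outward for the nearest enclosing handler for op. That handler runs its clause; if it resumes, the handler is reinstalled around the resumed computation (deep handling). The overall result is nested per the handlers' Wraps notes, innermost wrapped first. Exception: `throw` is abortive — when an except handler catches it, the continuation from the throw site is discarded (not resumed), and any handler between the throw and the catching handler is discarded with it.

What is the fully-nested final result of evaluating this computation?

Answer: [(8, (2)), (8, (2))]

Evaluation trace:
choose[6, 3] @ H3
  branch[0] choose=6:
    tell(2) @ H2 ⇒ log+=2
    H0 returns 8
    H1 returns 8
    H2 returns (8, (2))
    H3 returns [(8, (2))]
  branch[1] choose=3:
    tell(2) @ H2 ⇒ log+=2
    H0 returns 8
    H1 returns 8
    H2 returns (8, (2))
    H3 returns [(8, (2))]
= [(8, (2)), (8, (2))]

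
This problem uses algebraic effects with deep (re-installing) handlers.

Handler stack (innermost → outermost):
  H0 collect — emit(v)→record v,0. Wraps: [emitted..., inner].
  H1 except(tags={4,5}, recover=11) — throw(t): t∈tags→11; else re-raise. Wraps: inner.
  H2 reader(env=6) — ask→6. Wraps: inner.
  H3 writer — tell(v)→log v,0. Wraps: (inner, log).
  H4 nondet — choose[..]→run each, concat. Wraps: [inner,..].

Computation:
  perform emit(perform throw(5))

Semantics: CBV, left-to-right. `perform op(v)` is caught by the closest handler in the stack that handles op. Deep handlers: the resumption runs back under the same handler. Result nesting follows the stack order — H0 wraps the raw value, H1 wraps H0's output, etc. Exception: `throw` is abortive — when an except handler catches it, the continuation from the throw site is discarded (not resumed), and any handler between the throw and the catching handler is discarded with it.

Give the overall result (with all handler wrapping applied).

Working:
throw(5) @ H1 caught ⇒ 11
H2 returns 11
H3 returns (11, ())
H4 returns [(11, ())]
= [(11, ())]

Answer: [(11, ())]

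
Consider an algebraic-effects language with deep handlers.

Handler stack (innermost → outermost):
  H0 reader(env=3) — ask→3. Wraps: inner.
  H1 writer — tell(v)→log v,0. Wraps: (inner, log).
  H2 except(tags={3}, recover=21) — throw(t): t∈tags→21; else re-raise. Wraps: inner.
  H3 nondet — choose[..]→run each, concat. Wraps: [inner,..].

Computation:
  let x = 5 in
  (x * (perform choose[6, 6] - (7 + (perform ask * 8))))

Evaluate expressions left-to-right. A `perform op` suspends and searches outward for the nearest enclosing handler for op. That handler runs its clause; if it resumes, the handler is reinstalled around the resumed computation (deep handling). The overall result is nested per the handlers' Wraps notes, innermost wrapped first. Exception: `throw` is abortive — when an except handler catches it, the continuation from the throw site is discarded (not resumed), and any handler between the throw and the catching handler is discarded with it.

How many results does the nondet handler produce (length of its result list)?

Step-by-step:
choose[6, 6] @ H3
  branch[0] choose=6:
    ask @ H0 ⇒ 3
    H0 returns -125
    H1 returns (-125, ())
    H2 returns (-125, ())
    H3 returns [(-125, ())]
  branch[1] choose=6:
    ask @ H0 ⇒ 3
    H0 returns -125
    H1 returns (-125, ())
    H2 returns (-125, ())
    H3 returns [(-125, ())]
= [(-125, ()), (-125, ())]

Answer: 2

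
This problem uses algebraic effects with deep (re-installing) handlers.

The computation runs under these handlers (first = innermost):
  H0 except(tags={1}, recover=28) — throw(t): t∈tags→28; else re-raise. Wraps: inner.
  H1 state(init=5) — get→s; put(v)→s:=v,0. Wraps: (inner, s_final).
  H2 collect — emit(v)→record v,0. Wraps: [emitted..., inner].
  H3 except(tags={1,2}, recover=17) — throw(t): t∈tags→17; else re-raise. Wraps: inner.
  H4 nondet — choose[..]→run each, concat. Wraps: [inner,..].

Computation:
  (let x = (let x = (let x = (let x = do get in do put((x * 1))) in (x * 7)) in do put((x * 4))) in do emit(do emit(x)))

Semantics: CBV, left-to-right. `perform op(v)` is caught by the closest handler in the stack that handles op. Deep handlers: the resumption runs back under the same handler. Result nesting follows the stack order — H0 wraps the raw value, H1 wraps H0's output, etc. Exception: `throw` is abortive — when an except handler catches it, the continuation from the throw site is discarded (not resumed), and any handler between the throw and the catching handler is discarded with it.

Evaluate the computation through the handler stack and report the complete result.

Answer: [[0, 0, (0, 0)]]

Working:
get @ H1 ⇒ 5
put(5) @ H1 ⇒ s:=5
put(0) @ H1 ⇒ s:=0
emit(0) @ H2 ⇒ out+=0
emit(0) @ H2 ⇒ out+=0
H0 returns 0
H1 returns (0, 0)
H2 returns [0, 0, (0, 0)]
H3 returns [0, 0, (0, 0)]
H4 returns [[0, 0, (0, 0)]]
= [[0, 0, (0, 0)]]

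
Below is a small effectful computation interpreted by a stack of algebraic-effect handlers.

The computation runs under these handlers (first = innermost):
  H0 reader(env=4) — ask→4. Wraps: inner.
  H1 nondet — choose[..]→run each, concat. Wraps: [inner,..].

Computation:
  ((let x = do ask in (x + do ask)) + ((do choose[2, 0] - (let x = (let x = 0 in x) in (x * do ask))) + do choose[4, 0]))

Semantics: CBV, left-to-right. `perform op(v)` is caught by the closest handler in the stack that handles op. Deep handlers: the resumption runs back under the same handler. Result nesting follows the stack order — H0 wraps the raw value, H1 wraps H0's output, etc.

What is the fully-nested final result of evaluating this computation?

Answer: [14, 10, 12, 8]

Step-by-step:
ask @ H0 ⇒ 4
ask @ H0 ⇒ 4
choose[2, 0] @ H1
  branch[0] choose=2:
    ask @ H0 ⇒ 4
    choose[4, 0] @ H1
      branch[0] choose=4:
        H0 returns 14
        H1 returns [14]
      branch[1] choose=0:
        H0 returns 10
        H1 returns [10]
  branch[1] choose=0:
    ask @ H0 ⇒ 4
    choose[4, 0] @ H1
      branch[0] choose=4:
        H0 returns 12
        H1 returns [12]
      branch[1] choose=0:
        H0 returns 8
        H1 returns [8]
= [14, 10, 12, 8]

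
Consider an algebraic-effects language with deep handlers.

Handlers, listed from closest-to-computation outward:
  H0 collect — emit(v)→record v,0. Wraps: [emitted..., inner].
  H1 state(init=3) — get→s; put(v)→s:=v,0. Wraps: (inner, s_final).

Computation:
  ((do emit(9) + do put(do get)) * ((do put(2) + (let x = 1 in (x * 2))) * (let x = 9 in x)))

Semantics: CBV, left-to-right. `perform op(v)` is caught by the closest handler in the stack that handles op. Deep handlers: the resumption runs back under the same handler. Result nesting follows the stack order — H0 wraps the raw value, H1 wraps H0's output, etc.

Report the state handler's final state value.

Working:
emit(9) @ H0 ⇒ out+=9
get @ H1 ⇒ 3
put(3) @ H1 ⇒ s:=3
put(2) @ H1 ⇒ s:=2
H0 returns [9, 0]
H1 returns ([9, 0], 2)
= ([9, 0], 2)

Answer: 2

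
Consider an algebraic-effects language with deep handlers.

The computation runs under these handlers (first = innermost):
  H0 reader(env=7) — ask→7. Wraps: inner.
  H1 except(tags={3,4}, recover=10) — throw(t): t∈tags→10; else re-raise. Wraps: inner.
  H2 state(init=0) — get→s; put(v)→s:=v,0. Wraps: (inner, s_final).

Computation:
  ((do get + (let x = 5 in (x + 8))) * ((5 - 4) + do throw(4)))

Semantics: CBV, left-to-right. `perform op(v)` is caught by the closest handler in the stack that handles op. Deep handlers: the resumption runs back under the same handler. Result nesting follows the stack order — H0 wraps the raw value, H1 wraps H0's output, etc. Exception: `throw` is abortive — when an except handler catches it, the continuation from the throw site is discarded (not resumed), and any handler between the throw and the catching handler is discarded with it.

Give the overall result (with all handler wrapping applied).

Answer: (10, 0)

Evaluation trace:
get @ H2 ⇒ 0
throw(4) @ H1 caught ⇒ 10
H2 returns (10, 0)
= (10, 0)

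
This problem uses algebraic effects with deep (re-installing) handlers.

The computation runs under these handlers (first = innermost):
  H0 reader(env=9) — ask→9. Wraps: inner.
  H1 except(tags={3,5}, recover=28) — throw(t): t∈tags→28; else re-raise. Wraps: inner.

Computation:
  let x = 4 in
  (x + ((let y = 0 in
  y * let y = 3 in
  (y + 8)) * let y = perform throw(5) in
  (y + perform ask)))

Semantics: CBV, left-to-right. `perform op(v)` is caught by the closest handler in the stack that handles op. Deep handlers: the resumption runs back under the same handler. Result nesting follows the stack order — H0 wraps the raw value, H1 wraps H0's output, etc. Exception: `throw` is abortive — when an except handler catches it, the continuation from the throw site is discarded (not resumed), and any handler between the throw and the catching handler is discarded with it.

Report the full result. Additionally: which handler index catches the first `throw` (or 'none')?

Answer: 28 ; first throw caught by: H1

Step-by-step:
throw(5) @ H1 caught ⇒ 28
= 28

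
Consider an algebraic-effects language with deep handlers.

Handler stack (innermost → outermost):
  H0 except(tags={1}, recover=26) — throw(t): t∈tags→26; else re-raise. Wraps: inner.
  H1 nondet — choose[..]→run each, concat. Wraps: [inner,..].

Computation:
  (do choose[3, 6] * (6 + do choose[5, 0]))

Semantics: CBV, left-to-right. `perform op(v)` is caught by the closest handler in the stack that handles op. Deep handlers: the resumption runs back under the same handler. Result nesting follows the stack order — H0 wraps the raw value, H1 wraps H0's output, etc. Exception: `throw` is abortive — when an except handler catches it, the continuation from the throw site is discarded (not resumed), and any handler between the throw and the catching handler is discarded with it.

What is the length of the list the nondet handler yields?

Evaluation trace:
choose[3, 6] @ H1
  branch[0] choose=3:
    choose[5, 0] @ H1
      branch[0] choose=5:
        H0 returns 33
        H1 returns [33]
      branch[1] choose=0:
        H0 returns 18
        H1 returns [18]
  branch[1] choose=6:
    choose[5, 0] @ H1
      branch[0] choose=5:
        H0 returns 66
        H1 returns [66]
      branch[1] choose=0:
        H0 returns 36
        H1 returns [36]
= [33, 18, 66, 36]

Answer: 4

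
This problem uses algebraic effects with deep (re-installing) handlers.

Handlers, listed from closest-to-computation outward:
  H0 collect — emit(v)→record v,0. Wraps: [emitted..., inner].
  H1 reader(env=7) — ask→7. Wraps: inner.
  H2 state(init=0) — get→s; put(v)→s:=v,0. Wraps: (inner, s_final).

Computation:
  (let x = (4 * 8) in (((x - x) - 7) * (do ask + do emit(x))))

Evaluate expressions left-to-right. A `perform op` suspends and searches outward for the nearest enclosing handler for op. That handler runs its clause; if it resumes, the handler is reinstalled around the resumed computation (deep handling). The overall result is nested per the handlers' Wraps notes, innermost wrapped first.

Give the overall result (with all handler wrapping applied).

Answer: ([32, -49], 0)

Step-by-step:
ask @ H1 ⇒ 7
emit(32) @ H0 ⇒ out+=32
H0 returns [32, -49]
H1 returns [32, -49]
H2 returns ([32, -49], 0)
= ([32, -49], 0)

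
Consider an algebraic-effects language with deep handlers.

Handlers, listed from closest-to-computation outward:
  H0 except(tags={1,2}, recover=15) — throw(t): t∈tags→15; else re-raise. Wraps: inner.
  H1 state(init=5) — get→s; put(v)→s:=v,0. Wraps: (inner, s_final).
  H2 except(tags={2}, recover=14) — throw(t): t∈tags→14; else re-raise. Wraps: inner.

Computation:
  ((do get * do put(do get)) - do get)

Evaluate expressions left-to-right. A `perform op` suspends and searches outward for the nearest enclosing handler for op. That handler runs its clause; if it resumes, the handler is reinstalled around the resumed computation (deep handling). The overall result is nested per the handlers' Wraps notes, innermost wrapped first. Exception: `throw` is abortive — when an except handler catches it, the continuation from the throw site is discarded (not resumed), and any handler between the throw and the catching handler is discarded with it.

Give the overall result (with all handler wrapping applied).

Answer: (-5, 5)

Step-by-step:
get @ H1 ⇒ 5
get @ H1 ⇒ 5
put(5) @ H1 ⇒ s:=5
get @ H1 ⇒ 5
H0 returns -5
H1 returns (-5, 5)
H2 returns (-5, 5)
= (-5, 5)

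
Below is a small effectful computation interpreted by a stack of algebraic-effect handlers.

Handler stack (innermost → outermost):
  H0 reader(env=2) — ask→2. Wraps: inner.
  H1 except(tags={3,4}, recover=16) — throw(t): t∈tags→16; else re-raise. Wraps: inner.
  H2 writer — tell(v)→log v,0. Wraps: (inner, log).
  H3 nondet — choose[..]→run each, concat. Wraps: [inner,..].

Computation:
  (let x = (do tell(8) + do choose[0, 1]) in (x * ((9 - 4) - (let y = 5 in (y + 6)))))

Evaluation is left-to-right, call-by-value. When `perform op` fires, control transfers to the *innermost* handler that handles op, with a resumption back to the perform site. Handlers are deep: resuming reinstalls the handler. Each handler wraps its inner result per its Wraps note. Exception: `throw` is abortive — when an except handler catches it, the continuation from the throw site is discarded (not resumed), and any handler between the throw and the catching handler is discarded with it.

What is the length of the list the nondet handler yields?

Answer: 2

Evaluation trace:
tell(8) @ H2 ⇒ log+=8
choose[0, 1] @ H3
  branch[0] choose=0:
    H0 returns 0
    H1 returns 0
    H2 returns (0, (8))
    H3 returns [(0, (8))]
  branch[1] choose=1:
    H0 returns -6
    H1 returns -6
    H2 returns (-6, (8))
    H3 returns [(-6, (8))]
= [(0, (8)), (-6, (8))]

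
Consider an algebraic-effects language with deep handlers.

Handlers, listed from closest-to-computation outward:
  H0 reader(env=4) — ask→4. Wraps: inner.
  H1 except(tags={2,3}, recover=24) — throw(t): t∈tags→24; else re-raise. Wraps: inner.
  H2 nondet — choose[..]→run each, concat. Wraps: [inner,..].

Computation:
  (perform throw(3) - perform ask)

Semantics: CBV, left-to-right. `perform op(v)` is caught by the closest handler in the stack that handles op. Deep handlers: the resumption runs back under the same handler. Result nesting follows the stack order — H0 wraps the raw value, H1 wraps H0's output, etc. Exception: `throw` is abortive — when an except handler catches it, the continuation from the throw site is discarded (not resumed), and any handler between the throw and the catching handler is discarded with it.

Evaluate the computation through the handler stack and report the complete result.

Step-by-step:
throw(3) @ H1 caught ⇒ 24
H2 returns [24]
= [24]

Answer: [24]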